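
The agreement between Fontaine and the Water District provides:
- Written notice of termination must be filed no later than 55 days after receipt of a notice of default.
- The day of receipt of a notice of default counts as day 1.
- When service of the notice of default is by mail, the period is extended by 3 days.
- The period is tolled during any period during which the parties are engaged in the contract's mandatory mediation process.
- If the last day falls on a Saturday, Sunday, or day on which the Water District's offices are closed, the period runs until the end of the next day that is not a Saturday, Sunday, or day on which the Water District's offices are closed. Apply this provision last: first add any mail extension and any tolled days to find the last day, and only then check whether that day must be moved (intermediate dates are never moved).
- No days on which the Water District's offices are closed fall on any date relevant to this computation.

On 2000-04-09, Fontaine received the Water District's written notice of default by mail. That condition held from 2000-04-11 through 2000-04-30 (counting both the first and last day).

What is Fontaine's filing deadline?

June 26, 2000

Counting 2000-04-09 as day 1, day 55 is June 2, 2000.
Service was by mail, adding 3 days: June 2, 2000 + 3 days = June 5, 2000.
From April 11, 2000 through April 30, 2000 inclusive is 20 days; tolling adds 20 days: June 5, 2000 + 20 days = June 25, 2000.
June 25, 2000 is Sunday. The next qualifying day is June 26, 2000.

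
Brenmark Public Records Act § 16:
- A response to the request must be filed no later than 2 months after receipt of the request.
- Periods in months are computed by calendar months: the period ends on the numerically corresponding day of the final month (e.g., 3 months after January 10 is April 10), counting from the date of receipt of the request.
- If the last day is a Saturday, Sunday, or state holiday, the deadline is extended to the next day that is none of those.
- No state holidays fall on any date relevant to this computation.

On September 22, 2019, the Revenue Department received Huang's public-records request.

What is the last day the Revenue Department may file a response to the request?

2 months after September 22, 2019 is November 22, 2019.
November 22, 2019 is a Friday and not a state holiday, so no extension applies.

November 22, 2019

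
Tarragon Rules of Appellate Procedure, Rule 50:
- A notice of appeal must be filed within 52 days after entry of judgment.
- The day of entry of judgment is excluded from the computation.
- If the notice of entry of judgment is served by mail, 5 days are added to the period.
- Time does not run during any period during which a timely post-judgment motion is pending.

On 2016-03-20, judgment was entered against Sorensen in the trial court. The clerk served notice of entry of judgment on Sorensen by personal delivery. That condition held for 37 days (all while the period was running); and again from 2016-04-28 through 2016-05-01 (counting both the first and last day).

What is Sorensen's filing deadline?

June 21, 2016

52 days after 2016-03-20 is May 11, 2016.
Service was not by mail, so no mail extension applies.
Tolling adds 37 days: May 11, 2016 + 37 days = June 17, 2016.
From April 28, 2016 through May 1, 2016 inclusive is 4 days; tolling adds 4 days: June 17, 2016 + 4 days = June 21, 2016.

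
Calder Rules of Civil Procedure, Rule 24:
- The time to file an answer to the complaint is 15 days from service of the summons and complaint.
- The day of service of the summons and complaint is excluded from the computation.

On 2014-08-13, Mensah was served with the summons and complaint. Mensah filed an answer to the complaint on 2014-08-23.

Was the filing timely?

Yes

15 days after 2014-08-13 is August 28, 2014.
The deadline is August 28, 2014; the filing on August 23, 2014 is on or before that date.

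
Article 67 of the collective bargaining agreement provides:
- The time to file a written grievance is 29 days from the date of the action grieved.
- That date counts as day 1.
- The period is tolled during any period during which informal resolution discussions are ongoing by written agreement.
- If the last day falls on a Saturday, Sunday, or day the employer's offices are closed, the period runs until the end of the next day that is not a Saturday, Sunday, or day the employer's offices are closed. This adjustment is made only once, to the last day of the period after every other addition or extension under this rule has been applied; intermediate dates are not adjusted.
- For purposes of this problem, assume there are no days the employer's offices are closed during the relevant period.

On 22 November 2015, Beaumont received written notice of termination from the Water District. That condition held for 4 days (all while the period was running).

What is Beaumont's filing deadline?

December 24, 2015

Counting 22 November 2015 as day 1, day 29 is December 20, 2015.
Tolling adds 4 days: December 20, 2015 + 4 days = December 24, 2015.
December 24, 2015 is a Thursday and not a day the employer's offices are closed, so no extension applies.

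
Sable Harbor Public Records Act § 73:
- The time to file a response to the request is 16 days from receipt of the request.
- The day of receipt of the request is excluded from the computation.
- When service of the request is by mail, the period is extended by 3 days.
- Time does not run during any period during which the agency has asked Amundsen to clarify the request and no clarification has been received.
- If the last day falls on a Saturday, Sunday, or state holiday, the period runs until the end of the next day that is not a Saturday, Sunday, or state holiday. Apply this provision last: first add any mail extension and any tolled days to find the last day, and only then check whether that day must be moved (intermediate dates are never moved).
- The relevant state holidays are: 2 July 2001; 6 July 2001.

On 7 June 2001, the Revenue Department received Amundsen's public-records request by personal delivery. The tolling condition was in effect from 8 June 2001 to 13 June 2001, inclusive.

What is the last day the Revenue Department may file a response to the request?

June 29, 2001

16 days after 7 June 2001 is June 23, 2001.
Service was not by mail, so no mail extension applies.
From June 8, 2001 through June 13, 2001 inclusive is 6 days; tolling adds 6 days: June 23, 2001 + 6 days = June 29, 2001.
June 29, 2001 is a Friday and not a state holiday, so no extension applies.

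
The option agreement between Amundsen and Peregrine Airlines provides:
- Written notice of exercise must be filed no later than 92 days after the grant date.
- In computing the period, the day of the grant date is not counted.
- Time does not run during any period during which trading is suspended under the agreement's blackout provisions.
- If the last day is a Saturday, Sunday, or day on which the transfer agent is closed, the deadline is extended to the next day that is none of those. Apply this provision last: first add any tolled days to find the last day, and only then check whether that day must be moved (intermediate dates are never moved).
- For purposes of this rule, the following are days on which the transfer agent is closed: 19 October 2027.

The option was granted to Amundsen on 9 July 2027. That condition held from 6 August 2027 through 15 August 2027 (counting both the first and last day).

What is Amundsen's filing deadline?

92 days after 9 July 2027 is October 9, 2027.
From August 6, 2027 through August 15, 2027 inclusive is 10 days; tolling adds 10 days: October 9, 2027 + 10 days = October 19, 2027.
October 19, 2027 is a listed holiday. The next qualifying day is October 20, 2027.

October 20, 2027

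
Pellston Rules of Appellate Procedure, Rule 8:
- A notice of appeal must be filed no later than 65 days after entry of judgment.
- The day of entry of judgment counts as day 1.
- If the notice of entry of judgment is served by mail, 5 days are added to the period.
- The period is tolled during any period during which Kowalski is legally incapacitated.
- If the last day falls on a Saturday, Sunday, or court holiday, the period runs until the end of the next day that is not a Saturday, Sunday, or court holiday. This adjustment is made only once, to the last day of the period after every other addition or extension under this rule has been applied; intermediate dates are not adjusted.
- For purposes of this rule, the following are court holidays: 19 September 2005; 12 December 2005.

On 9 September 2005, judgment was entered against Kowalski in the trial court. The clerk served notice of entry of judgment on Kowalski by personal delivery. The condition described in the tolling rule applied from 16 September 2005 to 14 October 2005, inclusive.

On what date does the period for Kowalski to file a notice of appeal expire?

December 13, 2005

Counting 9 September 2005 as day 1, day 65 is November 12, 2005.
Service was not by mail, so no mail extension applies.
From September 16, 2005 through October 14, 2005 inclusive is 29 days; tolling adds 29 days: November 12, 2005 + 29 days = December 11, 2005.
December 11, 2005 is Sunday; December 12, 2005 is a listed holiday. The next qualifying day is December 13, 2005.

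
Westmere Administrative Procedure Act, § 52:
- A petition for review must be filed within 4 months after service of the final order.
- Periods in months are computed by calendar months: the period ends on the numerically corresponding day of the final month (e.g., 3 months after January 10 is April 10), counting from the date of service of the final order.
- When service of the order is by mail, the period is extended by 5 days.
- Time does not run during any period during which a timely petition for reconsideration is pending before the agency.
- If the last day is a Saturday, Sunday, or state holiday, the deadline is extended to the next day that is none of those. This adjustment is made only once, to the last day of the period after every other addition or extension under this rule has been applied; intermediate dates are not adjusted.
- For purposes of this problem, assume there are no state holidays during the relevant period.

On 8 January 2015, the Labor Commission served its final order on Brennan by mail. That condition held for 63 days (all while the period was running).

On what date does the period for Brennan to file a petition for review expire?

July 15, 2015

4 months after 8 January 2015 is May 8, 2015.
Service was by mail, adding 5 days: May 8, 2015 + 5 days = May 13, 2015.
Tolling adds 63 days: May 13, 2015 + 63 days = July 15, 2015.
July 15, 2015 is a Wednesday and not a state holiday, so no extension applies.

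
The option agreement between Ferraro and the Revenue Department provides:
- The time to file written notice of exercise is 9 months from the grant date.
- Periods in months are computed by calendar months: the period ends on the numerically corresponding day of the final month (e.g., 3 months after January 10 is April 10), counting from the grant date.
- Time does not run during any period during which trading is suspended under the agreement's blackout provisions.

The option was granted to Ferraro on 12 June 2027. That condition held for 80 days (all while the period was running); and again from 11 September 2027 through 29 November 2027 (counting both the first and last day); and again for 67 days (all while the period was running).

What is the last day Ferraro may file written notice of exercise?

9 months after 12 June 2027 is March 12, 2028.
Tolling adds 80 days: March 12, 2028 + 80 days = May 31, 2028.
From September 11, 2027 through November 29, 2027 inclusive is 80 days; tolling adds 80 days: May 31, 2028 + 80 days = August 19, 2028.
Tolling adds 67 days: August 19, 2028 + 67 days = October 25, 2028.

October 25, 2028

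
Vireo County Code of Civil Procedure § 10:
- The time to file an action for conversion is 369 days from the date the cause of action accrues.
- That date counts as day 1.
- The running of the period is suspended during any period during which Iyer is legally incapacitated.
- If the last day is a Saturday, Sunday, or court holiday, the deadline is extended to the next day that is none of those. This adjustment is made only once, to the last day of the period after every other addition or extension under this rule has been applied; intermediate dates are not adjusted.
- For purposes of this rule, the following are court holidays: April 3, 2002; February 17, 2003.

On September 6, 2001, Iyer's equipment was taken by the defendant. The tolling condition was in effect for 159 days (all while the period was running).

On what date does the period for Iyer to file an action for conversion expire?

Counting September 6, 2001 as day 1, day 369 is September 9, 2002.
Tolling adds 159 days: September 9, 2002 + 159 days = February 15, 2003.
February 15, 2003 is Saturday; February 16, 2003 is Sunday; February 17, 2003 is a listed holiday. The next qualifying day is February 18, 2003.

February 18, 2003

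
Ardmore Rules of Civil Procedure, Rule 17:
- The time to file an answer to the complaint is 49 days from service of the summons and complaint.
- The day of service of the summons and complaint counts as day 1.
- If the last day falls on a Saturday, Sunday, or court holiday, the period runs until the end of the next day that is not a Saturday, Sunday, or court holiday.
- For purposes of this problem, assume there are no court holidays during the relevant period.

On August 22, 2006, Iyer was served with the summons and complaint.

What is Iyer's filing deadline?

Counting August 22, 2006 as day 1, day 49 is October 9, 2006.
October 9, 2006 is a Monday and not a court holiday, so no extension applies.

October 9, 2006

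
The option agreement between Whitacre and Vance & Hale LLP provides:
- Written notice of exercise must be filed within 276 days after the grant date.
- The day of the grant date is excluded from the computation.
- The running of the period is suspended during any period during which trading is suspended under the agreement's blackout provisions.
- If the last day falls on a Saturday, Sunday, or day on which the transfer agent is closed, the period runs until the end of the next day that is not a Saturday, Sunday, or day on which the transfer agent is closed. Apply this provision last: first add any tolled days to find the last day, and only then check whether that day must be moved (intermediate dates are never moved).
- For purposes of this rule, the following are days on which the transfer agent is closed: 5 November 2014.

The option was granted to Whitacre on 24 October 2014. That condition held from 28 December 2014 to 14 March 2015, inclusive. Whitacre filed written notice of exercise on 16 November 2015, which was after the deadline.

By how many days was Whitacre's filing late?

35 days

276 days after 24 October 2014 is July 27, 2015.
From December 28, 2014 through March 14, 2015 inclusive is 77 days; tolling adds 77 days: July 27, 2015 + 77 days = October 12, 2015.
October 12, 2015 is a Monday and not a day on which the transfer agent is closed, so no extension applies.
The deadline is October 12, 2015; from October 12, 2015 to November 16, 2015 is 35 days.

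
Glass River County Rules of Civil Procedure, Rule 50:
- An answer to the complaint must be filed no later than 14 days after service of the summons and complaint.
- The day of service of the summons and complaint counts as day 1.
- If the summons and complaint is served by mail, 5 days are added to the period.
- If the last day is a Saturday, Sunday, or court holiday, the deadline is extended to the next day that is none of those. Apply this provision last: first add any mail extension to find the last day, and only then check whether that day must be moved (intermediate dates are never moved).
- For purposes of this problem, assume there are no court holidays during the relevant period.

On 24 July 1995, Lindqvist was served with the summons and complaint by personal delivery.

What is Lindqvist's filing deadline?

Counting 24 July 1995 as day 1, day 14 is August 6, 1995.
Service was not by mail, so no mail extension applies.
August 6, 1995 is Sunday. The next qualifying day is August 7, 1995.

August 7, 1995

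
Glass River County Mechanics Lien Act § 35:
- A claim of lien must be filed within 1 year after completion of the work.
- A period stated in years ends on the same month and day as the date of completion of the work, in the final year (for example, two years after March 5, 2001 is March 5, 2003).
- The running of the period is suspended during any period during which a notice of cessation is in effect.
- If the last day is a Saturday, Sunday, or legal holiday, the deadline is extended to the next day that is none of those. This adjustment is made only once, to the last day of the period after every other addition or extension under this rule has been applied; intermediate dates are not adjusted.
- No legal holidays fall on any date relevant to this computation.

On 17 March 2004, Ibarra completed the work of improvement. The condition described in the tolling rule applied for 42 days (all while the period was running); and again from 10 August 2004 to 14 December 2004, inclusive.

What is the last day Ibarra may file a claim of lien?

1 year after 17 March 2004 is March 17, 2005.
Tolling adds 42 days: March 17, 2005 + 42 days = April 28, 2005.
From August 10, 2004 through December 14, 2004 inclusive is 127 days; tolling adds 127 days: April 28, 2005 + 127 days = September 2, 2005.
September 2, 2005 is a Friday and not a legal holiday, so no extension applies.

September 2, 2005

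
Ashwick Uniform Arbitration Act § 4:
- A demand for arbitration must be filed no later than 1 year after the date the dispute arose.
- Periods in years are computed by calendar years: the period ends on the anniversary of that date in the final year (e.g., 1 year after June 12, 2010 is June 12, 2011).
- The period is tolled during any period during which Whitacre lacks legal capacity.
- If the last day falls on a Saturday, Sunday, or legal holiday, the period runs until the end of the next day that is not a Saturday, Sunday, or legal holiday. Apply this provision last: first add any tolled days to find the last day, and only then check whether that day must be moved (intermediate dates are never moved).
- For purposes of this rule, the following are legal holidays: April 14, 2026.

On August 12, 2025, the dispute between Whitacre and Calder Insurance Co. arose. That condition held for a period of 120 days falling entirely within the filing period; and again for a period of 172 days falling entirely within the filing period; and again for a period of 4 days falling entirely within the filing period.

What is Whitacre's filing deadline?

1 year after August 12, 2025 is August 12, 2026.
Tolling adds 120 days: August 12, 2026 + 120 days = December 10, 2026.
Tolling adds 172 days: December 10, 2026 + 172 days = May 31, 2027.
Tolling adds 4 days: May 31, 2027 + 4 days = June 4, 2027.
June 4, 2027 is a Friday and not a legal holiday, so no extension applies.

June 4, 2027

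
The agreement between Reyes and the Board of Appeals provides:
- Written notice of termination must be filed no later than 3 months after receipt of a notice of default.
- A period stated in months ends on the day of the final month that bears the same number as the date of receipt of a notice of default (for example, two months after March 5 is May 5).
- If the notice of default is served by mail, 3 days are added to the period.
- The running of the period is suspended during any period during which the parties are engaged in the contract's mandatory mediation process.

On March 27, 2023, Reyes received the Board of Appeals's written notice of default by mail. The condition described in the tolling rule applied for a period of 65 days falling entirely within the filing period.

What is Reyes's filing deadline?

3 months after March 27, 2023 is June 27, 2023.
Service was by mail, adding 3 days: June 27, 2023 + 3 days = June 30, 2023.
Tolling adds 65 days: June 30, 2023 + 65 days = September 3, 2023.

September 3, 2023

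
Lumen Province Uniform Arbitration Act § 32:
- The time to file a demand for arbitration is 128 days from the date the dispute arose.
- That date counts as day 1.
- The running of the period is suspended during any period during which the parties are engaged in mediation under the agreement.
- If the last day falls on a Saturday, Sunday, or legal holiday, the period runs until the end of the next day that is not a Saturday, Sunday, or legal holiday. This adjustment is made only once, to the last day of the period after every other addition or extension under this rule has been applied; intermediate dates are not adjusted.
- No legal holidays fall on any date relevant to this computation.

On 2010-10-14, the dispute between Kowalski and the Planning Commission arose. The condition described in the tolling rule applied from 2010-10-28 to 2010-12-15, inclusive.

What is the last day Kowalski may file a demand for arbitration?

April 8, 2011

Counting 2010-10-14 as day 1, day 128 is February 18, 2011.
From October 28, 2010 through December 15, 2010 inclusive is 49 days; tolling adds 49 days: February 18, 2011 + 49 days = April 8, 2011.
April 8, 2011 is a Friday and not a legal holiday, so no extension applies.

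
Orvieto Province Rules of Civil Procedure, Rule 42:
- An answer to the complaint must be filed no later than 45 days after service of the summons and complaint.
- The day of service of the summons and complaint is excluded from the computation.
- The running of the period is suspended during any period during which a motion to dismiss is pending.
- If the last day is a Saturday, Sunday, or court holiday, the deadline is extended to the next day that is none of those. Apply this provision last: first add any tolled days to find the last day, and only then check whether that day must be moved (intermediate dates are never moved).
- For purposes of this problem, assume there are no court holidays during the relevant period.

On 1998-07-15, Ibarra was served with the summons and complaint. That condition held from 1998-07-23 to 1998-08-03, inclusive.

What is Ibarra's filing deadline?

45 days after 1998-07-15 is August 29, 1998.
From July 23, 1998 through August 3, 1998 inclusive is 12 days; tolling adds 12 days: August 29, 1998 + 12 days = September 10, 1998.
September 10, 1998 is a Thursday and not a court holiday, so no extension applies.

September 10, 1998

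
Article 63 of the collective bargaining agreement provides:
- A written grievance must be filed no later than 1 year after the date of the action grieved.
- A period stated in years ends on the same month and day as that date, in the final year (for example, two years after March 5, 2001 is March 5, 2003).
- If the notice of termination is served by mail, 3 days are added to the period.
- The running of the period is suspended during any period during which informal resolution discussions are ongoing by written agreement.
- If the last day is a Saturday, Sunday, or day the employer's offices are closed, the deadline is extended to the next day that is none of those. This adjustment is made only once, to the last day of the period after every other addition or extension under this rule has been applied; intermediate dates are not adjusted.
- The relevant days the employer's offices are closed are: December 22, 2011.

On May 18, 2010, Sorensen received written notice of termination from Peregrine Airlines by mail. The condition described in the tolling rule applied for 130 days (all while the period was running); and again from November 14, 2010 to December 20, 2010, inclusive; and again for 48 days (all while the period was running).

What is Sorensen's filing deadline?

December 23, 2011

1 year after May 18, 2010 is May 18, 2011.
Service was by mail, adding 3 days: May 18, 2011 + 3 days = May 21, 2011.
Tolling adds 130 days: May 21, 2011 + 130 days = September 28, 2011.
From November 14, 2010 through December 20, 2010 inclusive is 37 days; tolling adds 37 days: September 28, 2011 + 37 days = November 4, 2011.
Tolling adds 48 days: November 4, 2011 + 48 days = December 22, 2011.
December 22, 2011 is a listed holiday. The next qualifying day is December 23, 2011.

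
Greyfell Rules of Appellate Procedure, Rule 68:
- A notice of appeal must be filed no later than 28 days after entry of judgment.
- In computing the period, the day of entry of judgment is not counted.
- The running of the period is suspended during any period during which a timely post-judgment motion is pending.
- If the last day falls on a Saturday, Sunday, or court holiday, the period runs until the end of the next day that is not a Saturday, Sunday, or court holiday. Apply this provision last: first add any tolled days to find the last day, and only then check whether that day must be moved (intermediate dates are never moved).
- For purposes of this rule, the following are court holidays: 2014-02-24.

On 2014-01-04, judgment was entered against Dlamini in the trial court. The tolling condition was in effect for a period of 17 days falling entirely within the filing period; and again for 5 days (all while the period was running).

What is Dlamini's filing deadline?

February 25, 2014

28 days after 2014-01-04 is February 1, 2014.
Tolling adds 17 days: February 1, 2014 + 17 days = February 18, 2014.
Tolling adds 5 days: February 18, 2014 + 5 days = February 23, 2014.
February 23, 2014 is Sunday; February 24, 2014 is a listed holiday. The next qualifying day is February 25, 2014.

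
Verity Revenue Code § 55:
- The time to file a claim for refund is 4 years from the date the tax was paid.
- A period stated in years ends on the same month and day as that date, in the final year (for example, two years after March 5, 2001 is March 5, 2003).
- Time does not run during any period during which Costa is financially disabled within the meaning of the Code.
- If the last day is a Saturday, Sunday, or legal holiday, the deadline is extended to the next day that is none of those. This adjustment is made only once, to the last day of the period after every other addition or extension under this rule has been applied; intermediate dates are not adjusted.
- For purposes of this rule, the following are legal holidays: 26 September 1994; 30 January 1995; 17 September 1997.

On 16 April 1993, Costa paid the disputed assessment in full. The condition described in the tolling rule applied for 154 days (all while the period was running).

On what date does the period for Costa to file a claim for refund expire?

4 years after 16 April 1993 is April 16, 1997.
Tolling adds 154 days: April 16, 1997 + 154 days = September 17, 1997.
September 17, 1997 is a listed holiday. The next qualifying day is September 18, 1997.

September 18, 1997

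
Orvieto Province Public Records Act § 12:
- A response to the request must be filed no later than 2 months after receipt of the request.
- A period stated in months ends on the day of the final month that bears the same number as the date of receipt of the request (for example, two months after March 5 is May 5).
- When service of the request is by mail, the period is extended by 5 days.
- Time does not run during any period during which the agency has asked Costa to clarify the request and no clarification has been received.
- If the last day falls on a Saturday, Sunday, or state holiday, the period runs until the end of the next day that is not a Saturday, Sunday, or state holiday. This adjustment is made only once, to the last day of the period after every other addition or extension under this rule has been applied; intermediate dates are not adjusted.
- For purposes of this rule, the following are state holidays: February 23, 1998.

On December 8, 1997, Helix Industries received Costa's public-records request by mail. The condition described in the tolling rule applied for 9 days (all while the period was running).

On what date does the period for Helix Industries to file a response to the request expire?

February 24, 1998

2 months after December 8, 1997 is February 8, 1998.
Service was by mail, adding 5 days: February 8, 1998 + 5 days = February 13, 1998.
Tolling adds 9 days: February 13, 1998 + 9 days = February 22, 1998.
February 22, 1998 is Sunday; February 23, 1998 is a listed holiday. The next qualifying day is February 24, 1998.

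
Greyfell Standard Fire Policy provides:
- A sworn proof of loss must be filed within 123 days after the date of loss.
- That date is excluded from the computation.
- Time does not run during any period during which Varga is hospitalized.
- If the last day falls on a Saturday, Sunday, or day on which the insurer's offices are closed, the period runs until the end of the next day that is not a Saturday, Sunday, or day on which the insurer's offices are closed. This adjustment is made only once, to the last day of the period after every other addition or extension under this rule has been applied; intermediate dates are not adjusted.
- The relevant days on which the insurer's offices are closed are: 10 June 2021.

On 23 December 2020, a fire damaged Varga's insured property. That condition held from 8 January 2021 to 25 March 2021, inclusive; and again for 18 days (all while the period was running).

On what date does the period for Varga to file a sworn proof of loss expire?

123 days after 23 December 2020 is April 25, 2021.
From January 8, 2021 through March 25, 2021 inclusive is 77 days; tolling adds 77 days: April 25, 2021 + 77 days = July 11, 2021.
Tolling adds 18 days: July 11, 2021 + 18 days = July 29, 2021.
July 29, 2021 is a Thursday and not a day on which the insurer's offices are closed, so no extension applies.

July 29, 2021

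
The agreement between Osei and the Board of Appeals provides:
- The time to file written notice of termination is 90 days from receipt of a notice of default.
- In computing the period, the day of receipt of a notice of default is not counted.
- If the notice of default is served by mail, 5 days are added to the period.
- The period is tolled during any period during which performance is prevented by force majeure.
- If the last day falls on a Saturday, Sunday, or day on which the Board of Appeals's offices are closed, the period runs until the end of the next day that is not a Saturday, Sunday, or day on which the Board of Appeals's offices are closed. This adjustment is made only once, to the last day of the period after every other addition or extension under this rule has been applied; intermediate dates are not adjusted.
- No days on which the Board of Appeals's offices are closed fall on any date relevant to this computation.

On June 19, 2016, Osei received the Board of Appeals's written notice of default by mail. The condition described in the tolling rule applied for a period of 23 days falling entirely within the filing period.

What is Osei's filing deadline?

October 17, 2016

90 days after June 19, 2016 is September 17, 2016.
Service was by mail, adding 5 days: September 17, 2016 + 5 days = September 22, 2016.
Tolling adds 23 days: September 22, 2016 + 23 days = October 15, 2016.
October 15, 2016 is Saturday; October 16, 2016 is Sunday. The next qualifying day is October 17, 2016.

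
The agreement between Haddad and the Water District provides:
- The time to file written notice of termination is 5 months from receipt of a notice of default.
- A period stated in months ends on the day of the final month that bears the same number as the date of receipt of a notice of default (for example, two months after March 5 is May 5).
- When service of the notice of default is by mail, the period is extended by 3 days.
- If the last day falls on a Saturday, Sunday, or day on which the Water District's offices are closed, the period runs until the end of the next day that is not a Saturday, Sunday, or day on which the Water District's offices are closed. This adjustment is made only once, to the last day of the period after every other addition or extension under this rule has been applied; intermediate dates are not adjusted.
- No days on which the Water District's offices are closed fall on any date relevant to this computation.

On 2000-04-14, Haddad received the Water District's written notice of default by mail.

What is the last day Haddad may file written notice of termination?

September 18, 2000

5 months after 2000-04-14 is September 14, 2000.
Service was by mail, adding 3 days: September 14, 2000 + 3 days = September 17, 2000.
September 17, 2000 is Sunday. The next qualifying day is September 18, 2000.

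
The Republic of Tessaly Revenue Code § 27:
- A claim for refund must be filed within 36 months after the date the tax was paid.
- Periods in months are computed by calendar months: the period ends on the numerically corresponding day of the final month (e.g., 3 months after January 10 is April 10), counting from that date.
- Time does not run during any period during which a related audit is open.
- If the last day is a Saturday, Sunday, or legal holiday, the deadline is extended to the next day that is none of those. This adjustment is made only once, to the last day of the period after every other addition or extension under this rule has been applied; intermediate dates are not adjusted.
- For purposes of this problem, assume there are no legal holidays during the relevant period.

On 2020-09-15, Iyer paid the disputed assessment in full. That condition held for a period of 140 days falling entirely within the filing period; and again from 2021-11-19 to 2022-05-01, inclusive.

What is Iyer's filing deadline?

July 15, 2024

36 months after 2020-09-15 is September 15, 2023.
Tolling adds 140 days: September 15, 2023 + 140 days = February 2, 2024.
From November 19, 2021 through May 1, 2022 inclusive is 164 days; tolling adds 164 days: February 2, 2024 + 164 days = July 15, 2024.
July 15, 2024 is a Monday and not a legal holiday, so no extension applies.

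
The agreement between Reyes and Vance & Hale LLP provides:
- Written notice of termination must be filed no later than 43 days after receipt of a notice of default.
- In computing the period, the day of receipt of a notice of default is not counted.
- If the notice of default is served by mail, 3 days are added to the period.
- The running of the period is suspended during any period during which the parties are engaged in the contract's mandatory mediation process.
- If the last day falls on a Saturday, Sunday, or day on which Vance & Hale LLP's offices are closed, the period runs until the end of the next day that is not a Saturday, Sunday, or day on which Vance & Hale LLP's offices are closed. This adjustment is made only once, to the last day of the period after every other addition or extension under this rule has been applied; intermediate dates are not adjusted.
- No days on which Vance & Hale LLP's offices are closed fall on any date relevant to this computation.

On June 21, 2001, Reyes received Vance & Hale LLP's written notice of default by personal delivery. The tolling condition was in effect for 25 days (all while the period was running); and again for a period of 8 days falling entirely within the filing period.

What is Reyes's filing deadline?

43 days after June 21, 2001 is August 3, 2001.
Service was not by mail, so no mail extension applies.
Tolling adds 25 days: August 3, 2001 + 25 days = August 28, 2001.
Tolling adds 8 days: August 28, 2001 + 8 days = September 5, 2001.
September 5, 2001 is a Wednesday and not a day on which Vance & Hale LLP's offices are closed, so no extension applies.

September 5, 2001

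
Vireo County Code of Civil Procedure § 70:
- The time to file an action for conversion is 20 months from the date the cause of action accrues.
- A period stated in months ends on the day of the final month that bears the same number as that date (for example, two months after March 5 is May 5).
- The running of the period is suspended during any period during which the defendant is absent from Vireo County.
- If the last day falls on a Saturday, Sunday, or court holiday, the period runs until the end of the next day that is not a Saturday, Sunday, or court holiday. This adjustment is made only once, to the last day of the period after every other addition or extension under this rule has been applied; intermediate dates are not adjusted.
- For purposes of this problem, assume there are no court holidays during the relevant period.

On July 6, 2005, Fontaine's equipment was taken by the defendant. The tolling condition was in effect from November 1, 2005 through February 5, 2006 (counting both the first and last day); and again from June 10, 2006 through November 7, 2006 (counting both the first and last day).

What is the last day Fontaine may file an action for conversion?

November 9, 2007

20 months after July 6, 2005 is March 6, 2007.
From November 1, 2005 through February 5, 2006 inclusive is 97 days; tolling adds 97 days: March 6, 2007 + 97 days = June 11, 2007.
From June 10, 2006 through November 7, 2006 inclusive is 151 days; tolling adds 151 days: June 11, 2007 + 151 days = November 9, 2007.
November 9, 2007 is a Friday and not a court holiday, so no extension applies.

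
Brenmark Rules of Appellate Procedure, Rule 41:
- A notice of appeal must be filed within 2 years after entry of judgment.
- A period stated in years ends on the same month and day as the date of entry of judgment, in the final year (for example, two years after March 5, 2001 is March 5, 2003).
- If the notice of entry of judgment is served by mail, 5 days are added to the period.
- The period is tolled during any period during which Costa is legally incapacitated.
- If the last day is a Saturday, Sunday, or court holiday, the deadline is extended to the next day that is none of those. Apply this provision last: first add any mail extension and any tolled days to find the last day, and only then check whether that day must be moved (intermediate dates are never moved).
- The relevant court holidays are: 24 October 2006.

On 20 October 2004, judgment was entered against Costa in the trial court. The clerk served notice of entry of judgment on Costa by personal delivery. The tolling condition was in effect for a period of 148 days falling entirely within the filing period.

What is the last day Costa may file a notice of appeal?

2 years after 20 October 2004 is October 20, 2006.
Service was not by mail, so no mail extension applies.
Tolling adds 148 days: October 20, 2006 + 148 days = March 17, 2007.
March 17, 2007 is Saturday; March 18, 2007 is Sunday. The next qualifying day is March 19, 2007.

March 19, 2007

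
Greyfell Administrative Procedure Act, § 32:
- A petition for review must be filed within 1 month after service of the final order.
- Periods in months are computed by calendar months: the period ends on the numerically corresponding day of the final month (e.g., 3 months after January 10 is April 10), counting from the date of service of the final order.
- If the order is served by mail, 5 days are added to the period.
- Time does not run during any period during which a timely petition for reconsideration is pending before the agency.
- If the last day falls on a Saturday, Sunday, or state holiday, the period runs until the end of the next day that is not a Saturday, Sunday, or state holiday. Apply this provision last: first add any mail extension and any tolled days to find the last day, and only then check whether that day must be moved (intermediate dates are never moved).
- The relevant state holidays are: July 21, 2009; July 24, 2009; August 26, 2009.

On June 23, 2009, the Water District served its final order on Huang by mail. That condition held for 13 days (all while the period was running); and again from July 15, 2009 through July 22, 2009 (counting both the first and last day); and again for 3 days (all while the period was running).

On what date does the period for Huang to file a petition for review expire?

1 month after June 23, 2009 is July 23, 2009.
Service was by mail, adding 5 days: July 23, 2009 + 5 days = July 28, 2009.
Tolling adds 13 days: July 28, 2009 + 13 days = August 10, 2009.
From July 15, 2009 through July 22, 2009 inclusive is 8 days; tolling adds 8 days: August 10, 2009 + 8 days = August 18, 2009.
Tolling adds 3 days: August 18, 2009 + 3 days = August 21, 2009.
August 21, 2009 is a Friday and not a state holiday, so no extension applies.

August 21, 2009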